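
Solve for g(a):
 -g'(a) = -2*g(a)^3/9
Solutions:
 g(a) = -3*sqrt(2)*sqrt(-1/(C1 + 2*a))/2
 g(a) = 3*sqrt(2)*sqrt(-1/(C1 + 2*a))/2


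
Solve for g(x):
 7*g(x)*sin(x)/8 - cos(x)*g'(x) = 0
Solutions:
 g(x) = C1/cos(x)^(7/8)


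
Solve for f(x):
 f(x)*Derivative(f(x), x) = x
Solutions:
 f(x) = -sqrt(C1 + x^2)
 f(x) = sqrt(C1 + x^2)


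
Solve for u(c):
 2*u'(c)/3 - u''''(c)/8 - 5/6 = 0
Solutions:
 u(c) = C1 + C4*exp(2*2^(1/3)*3^(2/3)*c/3) + 5*c/4 + (C2*sin(2^(1/3)*3^(1/6)*c) + C3*cos(2^(1/3)*3^(1/6)*c))*exp(-2^(1/3)*3^(2/3)*c/3)


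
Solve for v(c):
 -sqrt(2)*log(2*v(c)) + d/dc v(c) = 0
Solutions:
 -sqrt(2)*Integral(1/(log(_y) + log(2)), (_y, v(c)))/2 = C1 - c


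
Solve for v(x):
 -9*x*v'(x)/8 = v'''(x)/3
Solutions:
 v(x) = C1 + Integral(C2*airyai(-3*x/2) + C3*airybi(-3*x/2), x)


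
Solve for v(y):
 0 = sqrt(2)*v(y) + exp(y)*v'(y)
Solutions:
 v(y) = C1*exp(sqrt(2)*exp(-y))


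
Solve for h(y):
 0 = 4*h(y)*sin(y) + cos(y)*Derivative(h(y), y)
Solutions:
 h(y) = C1*cos(y)^4


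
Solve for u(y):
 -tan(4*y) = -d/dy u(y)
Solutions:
 u(y) = C1 - log(cos(4*y))/4


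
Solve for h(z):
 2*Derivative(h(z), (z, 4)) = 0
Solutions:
 h(z) = C1 + C2*z + C3*z^2 + C4*z^3


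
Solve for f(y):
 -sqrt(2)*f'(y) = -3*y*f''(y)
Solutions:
 f(y) = C1 + C2*y^(sqrt(2)/3 + 1)


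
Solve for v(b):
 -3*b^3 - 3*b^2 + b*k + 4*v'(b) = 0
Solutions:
 v(b) = C1 + 3*b^4/16 + b^3/4 - b^2*k/8


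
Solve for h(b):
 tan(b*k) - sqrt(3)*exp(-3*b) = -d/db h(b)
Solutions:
 h(b) = C1 - Piecewise((sqrt(3)*exp(-3*b)/3 + log(tan(b*k)^2 + 1)/(2*k), Ne(k, 0)), (sqrt(3)*exp(-3*b)/3, True))


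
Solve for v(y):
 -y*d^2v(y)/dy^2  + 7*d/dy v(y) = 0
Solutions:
 v(y) = C1 + C2*y^8


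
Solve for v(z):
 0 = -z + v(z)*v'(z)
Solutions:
 v(z) = -sqrt(C1 + z^2)
 v(z) = sqrt(C1 + z^2)


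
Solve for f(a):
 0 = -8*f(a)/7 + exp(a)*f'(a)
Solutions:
 f(a) = C1*exp(-8*exp(-a)/7)


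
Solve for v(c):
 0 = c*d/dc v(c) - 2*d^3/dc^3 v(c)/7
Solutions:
 v(c) = C1 + Integral(C2*airyai(2^(2/3)*7^(1/3)*c/2) + C3*airybi(2^(2/3)*7^(1/3)*c/2), c)


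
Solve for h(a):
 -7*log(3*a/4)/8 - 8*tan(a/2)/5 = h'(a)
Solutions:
 h(a) = C1 - 7*a*log(a)/8 - 7*a*log(3)/8 + 7*a/8 + 7*a*log(2)/4 + 16*log(cos(a/2))/5


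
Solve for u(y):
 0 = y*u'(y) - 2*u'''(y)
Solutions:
 u(y) = C1 + Integral(C2*airyai(2^(2/3)*y/2) + C3*airybi(2^(2/3)*y/2), y)


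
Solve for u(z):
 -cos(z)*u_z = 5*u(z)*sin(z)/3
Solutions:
 u(z) = C1*cos(z)^(5/3)


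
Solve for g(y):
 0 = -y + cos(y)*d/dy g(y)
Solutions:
 g(y) = C1 + Integral(y/cos(y), y)


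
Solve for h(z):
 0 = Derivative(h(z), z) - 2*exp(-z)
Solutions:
 h(z) = C1 - 2*exp(-z)


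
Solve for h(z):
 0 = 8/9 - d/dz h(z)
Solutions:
 h(z) = C1 + 8*z/9


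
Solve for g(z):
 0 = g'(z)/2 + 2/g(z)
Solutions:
 g(z) = -sqrt(C1 - 8*z)
 g(z) = sqrt(C1 - 8*z)


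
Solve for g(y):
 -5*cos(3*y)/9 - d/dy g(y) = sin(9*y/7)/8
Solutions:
 g(y) = C1 - 5*sin(3*y)/27 + 7*cos(9*y/7)/72


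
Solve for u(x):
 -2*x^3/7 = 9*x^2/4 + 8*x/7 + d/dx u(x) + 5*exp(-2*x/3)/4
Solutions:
 u(x) = C1 - x^4/14 - 3*x^3/4 - 4*x^2/7 + 15*exp(-2*x/3)/8


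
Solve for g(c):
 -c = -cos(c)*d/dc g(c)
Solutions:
 g(c) = C1 + Integral(c/cos(c), c)


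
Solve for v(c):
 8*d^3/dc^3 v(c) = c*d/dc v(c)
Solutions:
 v(c) = C1 + Integral(C2*airyai(c/2) + C3*airybi(c/2), c)


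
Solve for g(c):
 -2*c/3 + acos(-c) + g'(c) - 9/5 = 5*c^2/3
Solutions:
 g(c) = C1 + 5*c^3/9 + c^2/3 - c*acos(-c) + 9*c/5 - sqrt(1 - c^2)


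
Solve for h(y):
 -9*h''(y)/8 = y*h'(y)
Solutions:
 h(y) = C1 + C2*erf(2*y/3)


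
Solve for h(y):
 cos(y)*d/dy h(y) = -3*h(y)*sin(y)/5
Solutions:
 h(y) = C1*cos(y)^(3/5)


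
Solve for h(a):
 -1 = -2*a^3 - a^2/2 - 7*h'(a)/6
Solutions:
 h(a) = C1 - 3*a^4/7 - a^3/7 + 6*a/7


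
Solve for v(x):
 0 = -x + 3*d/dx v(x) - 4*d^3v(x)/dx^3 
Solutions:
 v(x) = C1 + C2*exp(-sqrt(3)*x/2) + C3*exp(sqrt(3)*x/2) + x^2/6


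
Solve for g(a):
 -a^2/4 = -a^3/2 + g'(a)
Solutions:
 g(a) = C1 + a^4/8 - a^3/12


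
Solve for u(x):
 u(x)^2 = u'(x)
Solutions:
 u(x) = -1/(C1 + x)


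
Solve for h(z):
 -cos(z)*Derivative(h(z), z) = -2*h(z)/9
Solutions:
 h(z) = C1*(sin(z) + 1)^(1/9)/(sin(z) - 1)^(1/9)


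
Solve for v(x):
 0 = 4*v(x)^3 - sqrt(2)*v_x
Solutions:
 v(x) = -sqrt(2)*sqrt(-1/(C1 + 2*sqrt(2)*x))/2
 v(x) = sqrt(2)*sqrt(-1/(C1 + 2*sqrt(2)*x))/2


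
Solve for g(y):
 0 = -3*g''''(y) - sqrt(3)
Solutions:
 g(y) = C1 + C2*y + C3*y^2 + C4*y^3 - sqrt(3)*y^4/72


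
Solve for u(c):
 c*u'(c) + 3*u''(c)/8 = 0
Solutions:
 u(c) = C1 + C2*erf(2*sqrt(3)*c/3)


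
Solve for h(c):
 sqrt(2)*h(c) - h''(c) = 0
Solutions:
 h(c) = C1*exp(-2^(1/4)*c) + C2*exp(2^(1/4)*c)


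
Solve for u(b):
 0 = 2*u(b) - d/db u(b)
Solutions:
 u(b) = C1*exp(2*b)


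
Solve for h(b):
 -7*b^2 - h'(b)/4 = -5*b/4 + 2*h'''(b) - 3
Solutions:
 h(b) = C1 + C2*sin(sqrt(2)*b/4) + C3*cos(sqrt(2)*b/4) - 28*b^3/3 + 5*b^2/2 + 460*b


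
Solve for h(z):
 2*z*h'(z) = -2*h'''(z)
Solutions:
 h(z) = C1 + Integral(C2*airyai(-z) + C3*airybi(-z), z)


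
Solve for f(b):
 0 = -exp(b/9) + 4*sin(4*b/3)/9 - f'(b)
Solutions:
 f(b) = C1 - 9*exp(b/9) - cos(4*b/3)/3


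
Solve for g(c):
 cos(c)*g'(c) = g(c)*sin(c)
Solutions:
 g(c) = C1/cos(c)


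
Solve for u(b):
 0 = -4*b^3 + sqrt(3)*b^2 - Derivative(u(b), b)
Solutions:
 u(b) = C1 - b^4 + sqrt(3)*b^3/3


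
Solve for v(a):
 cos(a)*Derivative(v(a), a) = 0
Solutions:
 v(a) = C1


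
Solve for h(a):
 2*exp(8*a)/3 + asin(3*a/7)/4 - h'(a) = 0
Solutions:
 h(a) = C1 + a*asin(3*a/7)/4 + sqrt(49 - 9*a^2)/12 + exp(8*a)/12


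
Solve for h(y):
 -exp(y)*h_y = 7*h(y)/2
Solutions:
 h(y) = C1*exp(7*exp(-y)/2)


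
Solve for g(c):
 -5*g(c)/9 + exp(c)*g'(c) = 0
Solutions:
 g(c) = C1*exp(-5*exp(-c)/9)


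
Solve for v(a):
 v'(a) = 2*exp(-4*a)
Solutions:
 v(a) = C1 - exp(-4*a)/2


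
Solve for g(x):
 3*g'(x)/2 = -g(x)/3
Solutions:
 g(x) = C1*exp(-2*x/9)


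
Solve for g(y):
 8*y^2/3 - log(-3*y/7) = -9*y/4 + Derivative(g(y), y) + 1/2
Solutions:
 g(y) = C1 + 8*y^3/9 + 9*y^2/8 - y*log(-y) + y*(-log(3) + 1/2 + log(7))


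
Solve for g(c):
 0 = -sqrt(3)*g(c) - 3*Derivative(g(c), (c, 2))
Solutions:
 g(c) = C1*sin(3^(3/4)*c/3) + C2*cos(3^(3/4)*c/3)


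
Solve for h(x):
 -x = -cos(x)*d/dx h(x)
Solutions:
 h(x) = C1 + Integral(x/cos(x), x)


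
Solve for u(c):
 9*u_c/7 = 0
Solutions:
 u(c) = C1


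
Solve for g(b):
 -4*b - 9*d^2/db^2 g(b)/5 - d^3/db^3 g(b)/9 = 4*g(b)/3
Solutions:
 g(b) = C1*exp(b*(-54 + 243*3^(2/3)/(10*sqrt(33430) + 6811)^(1/3) + 3^(1/3)*(10*sqrt(33430) + 6811)^(1/3))/10)*sin(3^(1/6)*b*(-3^(2/3)*(10*sqrt(33430) + 6811)^(1/3) + 729/(10*sqrt(33430) + 6811)^(1/3))/10) + C2*exp(b*(-54 + 243*3^(2/3)/(10*sqrt(33430) + 6811)^(1/3) + 3^(1/3)*(10*sqrt(33430) + 6811)^(1/3))/10)*cos(3^(1/6)*b*(-3^(2/3)*(10*sqrt(33430) + 6811)^(1/3) + 729/(10*sqrt(33430) + 6811)^(1/3))/10) + C3*exp(-b*(243*3^(2/3)/(10*sqrt(33430) + 6811)^(1/3) + 27 + 3^(1/3)*(10*sqrt(33430) + 6811)^(1/3))/5) - 3*b


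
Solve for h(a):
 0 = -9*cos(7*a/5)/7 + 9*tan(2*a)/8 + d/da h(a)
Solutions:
 h(a) = C1 + 9*log(cos(2*a))/16 + 45*sin(7*a/5)/49


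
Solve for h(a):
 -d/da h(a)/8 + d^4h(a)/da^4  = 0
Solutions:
 h(a) = C1 + C4*exp(a/2) + (C2*sin(sqrt(3)*a/4) + C3*cos(sqrt(3)*a/4))*exp(-a/4)


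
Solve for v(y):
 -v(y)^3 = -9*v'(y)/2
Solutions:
 v(y) = -3*sqrt(2)*sqrt(-1/(C1 + 2*y))/2
 v(y) = 3*sqrt(2)*sqrt(-1/(C1 + 2*y))/2


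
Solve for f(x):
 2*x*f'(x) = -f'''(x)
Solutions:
 f(x) = C1 + Integral(C2*airyai(-2^(1/3)*x) + C3*airybi(-2^(1/3)*x), x)


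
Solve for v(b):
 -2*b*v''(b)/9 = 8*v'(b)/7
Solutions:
 v(b) = C1 + C2/b^(29/7)


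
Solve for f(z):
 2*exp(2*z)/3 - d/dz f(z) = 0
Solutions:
 f(z) = C1 + exp(2*z)/3


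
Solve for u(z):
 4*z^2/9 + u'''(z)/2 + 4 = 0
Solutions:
 u(z) = C1 + C2*z + C3*z^2 - 2*z^5/135 - 4*z^3/3


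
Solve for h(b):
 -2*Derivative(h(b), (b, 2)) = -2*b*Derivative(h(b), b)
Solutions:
 h(b) = C1 + C2*erfi(sqrt(2)*b/2)


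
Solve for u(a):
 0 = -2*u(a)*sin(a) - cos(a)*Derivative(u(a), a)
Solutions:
 u(a) = C1*cos(a)^2


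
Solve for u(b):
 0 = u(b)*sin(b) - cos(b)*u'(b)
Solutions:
 u(b) = C1/cos(b)


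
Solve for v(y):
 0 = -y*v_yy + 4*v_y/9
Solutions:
 v(y) = C1 + C2*y^(13/9)


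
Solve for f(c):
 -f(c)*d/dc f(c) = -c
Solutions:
 f(c) = -sqrt(C1 + c^2)
 f(c) = sqrt(C1 + c^2)


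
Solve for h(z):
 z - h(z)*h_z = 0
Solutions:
 h(z) = -sqrt(C1 + z^2)
 h(z) = sqrt(C1 + z^2)


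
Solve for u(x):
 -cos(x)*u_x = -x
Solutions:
 u(x) = C1 + Integral(x/cos(x), x)


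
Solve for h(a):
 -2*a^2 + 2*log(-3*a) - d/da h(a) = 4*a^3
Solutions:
 h(a) = C1 - a^4 - 2*a^3/3 + 2*a*log(-a) + 2*a*(-1 + log(3))


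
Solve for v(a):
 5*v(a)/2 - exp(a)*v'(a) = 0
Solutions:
 v(a) = C1*exp(-5*exp(-a)/2)


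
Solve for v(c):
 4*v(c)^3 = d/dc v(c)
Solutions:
 v(c) = -sqrt(2)*sqrt(-1/(C1 + 4*c))/2
 v(c) = sqrt(2)*sqrt(-1/(C1 + 4*c))/2


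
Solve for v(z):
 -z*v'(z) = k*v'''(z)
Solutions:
 v(z) = C1 + Integral(C2*airyai(z*(-1/k)^(1/3)) + C3*airybi(z*(-1/k)^(1/3)), z)


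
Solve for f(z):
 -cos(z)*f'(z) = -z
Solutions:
 f(z) = C1 + Integral(z/cos(z), z)


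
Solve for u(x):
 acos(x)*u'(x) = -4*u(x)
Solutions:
 u(x) = C1*exp(-4*Integral(1/acos(x), x))


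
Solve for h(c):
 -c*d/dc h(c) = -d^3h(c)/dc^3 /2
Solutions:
 h(c) = C1 + Integral(C2*airyai(2^(1/3)*c) + C3*airybi(2^(1/3)*c), c)


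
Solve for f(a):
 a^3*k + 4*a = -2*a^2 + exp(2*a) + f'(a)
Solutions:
 f(a) = C1 + a^4*k/4 + 2*a^3/3 + 2*a^2 - exp(2*a)/2


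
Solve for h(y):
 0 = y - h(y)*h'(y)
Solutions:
 h(y) = -sqrt(C1 + y^2)
 h(y) = sqrt(C1 + y^2)


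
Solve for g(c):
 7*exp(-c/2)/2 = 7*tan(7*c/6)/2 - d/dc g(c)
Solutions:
 g(c) = C1 + 3*log(tan(7*c/6)^2 + 1)/2 + 7*exp(-c/2)


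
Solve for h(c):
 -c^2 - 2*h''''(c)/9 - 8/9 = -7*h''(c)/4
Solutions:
 h(c) = C1 + C2*c + C3*exp(-3*sqrt(14)*c/4) + C4*exp(3*sqrt(14)*c/4) + c^4/21 + 16*c^2/49


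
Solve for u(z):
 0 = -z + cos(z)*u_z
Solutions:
 u(z) = C1 + Integral(z/cos(z), z)


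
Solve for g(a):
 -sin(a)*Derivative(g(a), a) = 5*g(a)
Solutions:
 g(a) = C1*sqrt(cos(a) + 1)*(cos(a)^2 + 2*cos(a) + 1)/(sqrt(cos(a) - 1)*(cos(a)^2 - 2*cos(a) + 1))


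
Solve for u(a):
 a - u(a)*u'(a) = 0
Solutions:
 u(a) = -sqrt(C1 + a^2)
 u(a) = sqrt(C1 + a^2)


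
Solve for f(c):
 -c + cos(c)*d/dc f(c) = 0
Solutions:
 f(c) = C1 + Integral(c/cos(c), c)


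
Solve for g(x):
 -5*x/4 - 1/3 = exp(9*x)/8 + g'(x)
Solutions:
 g(x) = C1 - 5*x^2/8 - x/3 - exp(9*x)/72


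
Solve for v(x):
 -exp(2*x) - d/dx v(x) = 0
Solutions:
 v(x) = C1 - exp(2*x)/2


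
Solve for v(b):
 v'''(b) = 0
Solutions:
 v(b) = C1 + C2*b + C3*b^2


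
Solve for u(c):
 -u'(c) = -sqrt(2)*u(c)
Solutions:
 u(c) = C1*exp(sqrt(2)*c)


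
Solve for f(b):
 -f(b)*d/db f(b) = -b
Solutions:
 f(b) = -sqrt(C1 + b^2)
 f(b) = sqrt(C1 + b^2)


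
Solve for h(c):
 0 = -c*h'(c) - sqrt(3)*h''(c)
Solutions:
 h(c) = C1 + C2*erf(sqrt(2)*3^(3/4)*c/6)


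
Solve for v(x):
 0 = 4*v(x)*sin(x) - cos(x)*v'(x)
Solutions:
 v(x) = C1/cos(x)^4


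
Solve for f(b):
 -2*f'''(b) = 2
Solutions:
 f(b) = C1 + C2*b + C3*b^2 - b^3/6


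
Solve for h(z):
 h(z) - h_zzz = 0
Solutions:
 h(z) = C3*exp(z) + (C1*sin(sqrt(3)*z/2) + C2*cos(sqrt(3)*z/2))*exp(-z/2)


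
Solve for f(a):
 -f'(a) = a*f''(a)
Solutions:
 f(a) = C1 + C2*log(a)


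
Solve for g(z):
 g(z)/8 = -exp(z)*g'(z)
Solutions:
 g(z) = C1*exp(exp(-z)/8)


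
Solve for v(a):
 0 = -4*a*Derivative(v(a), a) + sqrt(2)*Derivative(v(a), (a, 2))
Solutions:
 v(a) = C1 + C2*erfi(2^(1/4)*a)


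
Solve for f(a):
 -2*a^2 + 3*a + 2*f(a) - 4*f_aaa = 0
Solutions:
 f(a) = C3*exp(2^(2/3)*a/2) + a^2 - 3*a/2 + (C1*sin(2^(2/3)*sqrt(3)*a/4) + C2*cos(2^(2/3)*sqrt(3)*a/4))*exp(-2^(2/3)*a/4)


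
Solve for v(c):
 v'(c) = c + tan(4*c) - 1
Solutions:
 v(c) = C1 + c^2/2 - c - log(cos(4*c))/4


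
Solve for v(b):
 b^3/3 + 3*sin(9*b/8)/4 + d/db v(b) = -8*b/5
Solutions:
 v(b) = C1 - b^4/12 - 4*b^2/5 + 2*cos(9*b/8)/3


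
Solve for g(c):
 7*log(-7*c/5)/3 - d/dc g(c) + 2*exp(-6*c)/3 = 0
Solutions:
 g(c) = C1 + 7*c*log(-c)/3 + 7*c*(-log(5) - 1 + log(7))/3 - exp(-6*c)/9


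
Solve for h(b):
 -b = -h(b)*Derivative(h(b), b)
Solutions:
 h(b) = -sqrt(C1 + b^2)
 h(b) = sqrt(C1 + b^2)


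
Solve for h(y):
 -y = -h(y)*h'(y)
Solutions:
 h(y) = -sqrt(C1 + y^2)
 h(y) = sqrt(C1 + y^2)


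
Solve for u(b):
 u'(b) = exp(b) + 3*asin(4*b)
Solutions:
 u(b) = C1 + 3*b*asin(4*b) + 3*sqrt(1 - 16*b^2)/4 + exp(b)


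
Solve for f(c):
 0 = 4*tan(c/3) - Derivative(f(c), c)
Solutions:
 f(c) = C1 - 12*log(cos(c/3))


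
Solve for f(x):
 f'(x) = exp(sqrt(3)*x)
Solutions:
 f(x) = C1 + sqrt(3)*exp(sqrt(3)*x)/3


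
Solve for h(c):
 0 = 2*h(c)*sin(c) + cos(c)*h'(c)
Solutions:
 h(c) = C1*cos(c)^2


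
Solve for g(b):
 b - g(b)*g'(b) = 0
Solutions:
 g(b) = -sqrt(C1 + b^2)
 g(b) = sqrt(C1 + b^2)


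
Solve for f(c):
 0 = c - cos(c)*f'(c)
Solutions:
 f(c) = C1 + Integral(c/cos(c), c)


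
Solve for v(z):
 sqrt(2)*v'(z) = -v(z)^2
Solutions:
 v(z) = 2/(C1 + sqrt(2)*z)


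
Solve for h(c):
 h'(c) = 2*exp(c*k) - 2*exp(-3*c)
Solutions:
 h(c) = C1 + 2*exp(-3*c)/3 + 2*exp(c*k)/k


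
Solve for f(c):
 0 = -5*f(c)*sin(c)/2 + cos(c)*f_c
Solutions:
 f(c) = C1/cos(c)^(5/2)


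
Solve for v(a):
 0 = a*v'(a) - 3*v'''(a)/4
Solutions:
 v(a) = C1 + Integral(C2*airyai(6^(2/3)*a/3) + C3*airybi(6^(2/3)*a/3), a)


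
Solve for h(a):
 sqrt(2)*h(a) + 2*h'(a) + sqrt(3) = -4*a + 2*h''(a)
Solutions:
 h(a) = C1*exp(a*(1 - sqrt(1 + 2*sqrt(2)))/2) + C2*exp(a*(1 + sqrt(1 + 2*sqrt(2)))/2) - 2*sqrt(2)*a - sqrt(6)/2 + 4


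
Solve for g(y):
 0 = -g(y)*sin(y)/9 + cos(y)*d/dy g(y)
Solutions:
 g(y) = C1/cos(y)^(1/9)


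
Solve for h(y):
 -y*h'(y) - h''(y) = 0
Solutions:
 h(y) = C1 + C2*erf(sqrt(2)*y/2)


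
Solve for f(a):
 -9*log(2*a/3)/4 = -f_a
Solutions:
 f(a) = C1 + 9*a*log(a)/4 - 9*a*log(3)/4 - 9*a/4 + 9*a*log(2)/4


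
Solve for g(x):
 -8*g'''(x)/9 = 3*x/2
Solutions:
 g(x) = C1 + C2*x + C3*x^2 - 9*x^4/128


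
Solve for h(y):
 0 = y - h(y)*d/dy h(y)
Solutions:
 h(y) = -sqrt(C1 + y^2)
 h(y) = sqrt(C1 + y^2)


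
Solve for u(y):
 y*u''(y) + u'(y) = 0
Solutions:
 u(y) = C1 + C2*log(y)


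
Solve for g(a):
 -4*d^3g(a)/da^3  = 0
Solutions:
 g(a) = C1 + C2*a + C3*a^2


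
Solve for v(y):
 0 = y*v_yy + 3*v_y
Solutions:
 v(y) = C1 + C2/y^2


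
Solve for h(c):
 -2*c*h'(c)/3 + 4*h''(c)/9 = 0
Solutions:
 h(c) = C1 + C2*erfi(sqrt(3)*c/2)


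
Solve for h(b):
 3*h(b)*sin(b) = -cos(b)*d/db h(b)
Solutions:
 h(b) = C1*cos(b)^3


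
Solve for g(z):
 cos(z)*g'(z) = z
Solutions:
 g(z) = C1 + Integral(z/cos(z), z)


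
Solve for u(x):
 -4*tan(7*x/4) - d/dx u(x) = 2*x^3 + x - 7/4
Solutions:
 u(x) = C1 - x^4/2 - x^2/2 + 7*x/4 + 16*log(cos(7*x/4))/7


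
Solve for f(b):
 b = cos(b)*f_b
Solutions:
 f(b) = C1 + Integral(b/cos(b), b)


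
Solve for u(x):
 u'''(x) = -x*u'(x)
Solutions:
 u(x) = C1 + Integral(C2*airyai(-x) + C3*airybi(-x), x)


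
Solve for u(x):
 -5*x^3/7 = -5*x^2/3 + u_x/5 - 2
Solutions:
 u(x) = C1 - 25*x^4/28 + 25*x^3/9 + 10*x


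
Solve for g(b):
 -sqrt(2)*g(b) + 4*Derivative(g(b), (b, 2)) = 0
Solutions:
 g(b) = C1*exp(-2^(1/4)*b/2) + C2*exp(2^(1/4)*b/2)


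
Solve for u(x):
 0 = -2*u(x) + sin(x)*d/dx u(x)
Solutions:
 u(x) = C1*(cos(x) - 1)/(cos(x) + 1)


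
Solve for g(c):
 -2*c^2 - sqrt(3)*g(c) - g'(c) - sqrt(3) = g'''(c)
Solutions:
 g(c) = C1*exp(2^(1/3)*sqrt(3)*c*(-2/(9 + sqrt(85))^(1/3) + 2^(1/3)*(9 + sqrt(85))^(1/3))/12)*sin(2^(1/3)*c*(2/(9 + sqrt(85))^(1/3) + 2^(1/3)*(9 + sqrt(85))^(1/3))/4) + C2*exp(2^(1/3)*sqrt(3)*c*(-2/(9 + sqrt(85))^(1/3) + 2^(1/3)*(9 + sqrt(85))^(1/3))/12)*cos(2^(1/3)*c*(2/(9 + sqrt(85))^(1/3) + 2^(1/3)*(9 + sqrt(85))^(1/3))/4) + C3*exp(-2^(1/3)*sqrt(3)*c*(-2/(9 + sqrt(85))^(1/3) + 2^(1/3)*(9 + sqrt(85))^(1/3))/6) - 2*sqrt(3)*c^2/3 + 4*c/3 - 1 - 4*sqrt(3)/9


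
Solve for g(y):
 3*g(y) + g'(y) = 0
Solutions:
 g(y) = C1*exp(-3*y)


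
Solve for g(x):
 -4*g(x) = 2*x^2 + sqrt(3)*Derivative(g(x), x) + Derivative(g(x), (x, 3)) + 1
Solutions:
 g(x) = C1*exp(x*(-3^(5/6)/(6 + sqrt(sqrt(3) + 36))^(1/3) + 3^(2/3)*(6 + sqrt(sqrt(3) + 36))^(1/3))/6)*sin(x*(3^(1/3)/(6 + sqrt(sqrt(3) + 36))^(1/3) + 3^(1/6)*(6 + sqrt(sqrt(3) + 36))^(1/3))/2) + C2*exp(x*(-3^(5/6)/(6 + sqrt(sqrt(3) + 36))^(1/3) + 3^(2/3)*(6 + sqrt(sqrt(3) + 36))^(1/3))/6)*cos(x*(3^(1/3)/(6 + sqrt(sqrt(3) + 36))^(1/3) + 3^(1/6)*(6 + sqrt(sqrt(3) + 36))^(1/3))/2) + C3*exp(-x*(-3^(5/6)/(6 + sqrt(sqrt(3) + 36))^(1/3) + 3^(2/3)*(6 + sqrt(sqrt(3) + 36))^(1/3))/3) - x^2/2 + sqrt(3)*x/4 - 7/16


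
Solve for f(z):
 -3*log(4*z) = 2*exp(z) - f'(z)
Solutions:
 f(z) = C1 + 3*z*log(z) + 3*z*(-1 + 2*log(2)) + 2*exp(z)


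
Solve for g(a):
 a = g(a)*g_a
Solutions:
 g(a) = -sqrt(C1 + a^2)
 g(a) = sqrt(C1 + a^2)


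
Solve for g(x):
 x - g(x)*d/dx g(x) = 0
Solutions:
 g(x) = -sqrt(C1 + x^2)
 g(x) = sqrt(C1 + x^2)


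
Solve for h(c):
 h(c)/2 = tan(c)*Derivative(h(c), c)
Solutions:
 h(c) = C1*sqrt(sin(c))


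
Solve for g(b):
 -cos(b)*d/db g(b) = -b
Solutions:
 g(b) = C1 + Integral(b/cos(b), b)


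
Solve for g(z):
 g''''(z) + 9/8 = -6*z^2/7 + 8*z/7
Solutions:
 g(z) = C1 + C2*z + C3*z^2 + C4*z^3 - z^6/420 + z^5/105 - 3*z^4/64


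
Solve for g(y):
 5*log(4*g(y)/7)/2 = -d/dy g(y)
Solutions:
 2*Integral(1/(log(_y) - log(7) + 2*log(2)), (_y, g(y)))/5 = C1 - y


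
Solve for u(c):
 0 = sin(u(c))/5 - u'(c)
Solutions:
 -c/5 + log(cos(u(c)) - 1)/2 - log(cos(u(c)) + 1)/2 = C1


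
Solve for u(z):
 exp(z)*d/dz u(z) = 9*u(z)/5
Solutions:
 u(z) = C1*exp(-9*exp(-z)/5)


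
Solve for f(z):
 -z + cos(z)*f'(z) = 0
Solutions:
 f(z) = C1 + Integral(z/cos(z), z)


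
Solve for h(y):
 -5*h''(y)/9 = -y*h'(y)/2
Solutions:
 h(y) = C1 + C2*erfi(3*sqrt(5)*y/10)


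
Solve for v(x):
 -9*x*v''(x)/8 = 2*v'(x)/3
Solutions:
 v(x) = C1 + C2*x^(11/27)


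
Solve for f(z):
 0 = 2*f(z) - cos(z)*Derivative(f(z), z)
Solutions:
 f(z) = C1*(sin(z) + 1)/(sin(z) - 1)


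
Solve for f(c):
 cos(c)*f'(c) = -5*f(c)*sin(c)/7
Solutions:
 f(c) = C1*cos(c)^(5/7)


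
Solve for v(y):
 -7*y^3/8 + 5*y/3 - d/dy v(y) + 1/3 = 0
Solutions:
 v(y) = C1 - 7*y^4/32 + 5*y^2/6 + y/3


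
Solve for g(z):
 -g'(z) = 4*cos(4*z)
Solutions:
 g(z) = C1 - sin(4*z)


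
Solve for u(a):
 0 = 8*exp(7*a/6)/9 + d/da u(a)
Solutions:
 u(a) = C1 - 16*exp(7*a/6)/21


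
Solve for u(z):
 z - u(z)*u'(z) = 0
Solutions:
 u(z) = -sqrt(C1 + z^2)
 u(z) = sqrt(C1 + z^2)


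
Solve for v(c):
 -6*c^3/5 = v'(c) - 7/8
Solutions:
 v(c) = C1 - 3*c^4/10 + 7*c/8


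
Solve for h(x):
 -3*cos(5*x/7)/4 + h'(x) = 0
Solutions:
 h(x) = C1 + 21*sin(5*x/7)/20


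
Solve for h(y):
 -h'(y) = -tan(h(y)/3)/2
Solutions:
 h(y) = -3*asin(C1*exp(y/6)) + 3*pi
 h(y) = 3*asin(C1*exp(y/6))


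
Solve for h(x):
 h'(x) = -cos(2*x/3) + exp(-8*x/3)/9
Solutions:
 h(x) = C1 - 3*sin(2*x/3)/2 - exp(-8*x/3)/24


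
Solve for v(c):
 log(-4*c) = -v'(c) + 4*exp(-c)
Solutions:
 v(c) = C1 - c*log(-c) + c*(1 - 2*log(2)) - 4*exp(-c)


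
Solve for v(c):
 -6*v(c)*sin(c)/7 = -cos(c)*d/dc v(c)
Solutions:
 v(c) = C1/cos(c)^(6/7)


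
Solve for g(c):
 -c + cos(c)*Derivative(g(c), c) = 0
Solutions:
 g(c) = C1 + Integral(c/cos(c), c)


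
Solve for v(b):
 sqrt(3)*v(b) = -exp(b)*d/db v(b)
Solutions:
 v(b) = C1*exp(sqrt(3)*exp(-b))


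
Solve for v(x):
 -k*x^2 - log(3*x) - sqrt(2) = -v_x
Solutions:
 v(x) = C1 + k*x^3/3 + x*log(x) - x + x*log(3) + sqrt(2)*x


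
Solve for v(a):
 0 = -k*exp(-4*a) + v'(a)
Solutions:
 v(a) = C1 - k*exp(-4*a)/4


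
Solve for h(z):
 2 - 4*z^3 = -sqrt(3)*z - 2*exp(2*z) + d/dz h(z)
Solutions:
 h(z) = C1 - z^4 + sqrt(3)*z^2/2 + 2*z + exp(2*z)


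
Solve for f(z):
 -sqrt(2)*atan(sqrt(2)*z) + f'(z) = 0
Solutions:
 f(z) = C1 + sqrt(2)*(z*atan(sqrt(2)*z) - sqrt(2)*log(2*z^2 + 1)/4)


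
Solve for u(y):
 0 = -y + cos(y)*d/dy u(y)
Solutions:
 u(y) = C1 + Integral(y/cos(y), y)


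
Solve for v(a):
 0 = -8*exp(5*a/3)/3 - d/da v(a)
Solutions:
 v(a) = C1 - 8*exp(5*a/3)/5


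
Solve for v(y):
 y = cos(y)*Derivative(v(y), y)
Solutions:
 v(y) = C1 + Integral(y/cos(y), y)


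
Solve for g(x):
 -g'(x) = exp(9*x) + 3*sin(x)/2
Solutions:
 g(x) = C1 - exp(9*x)/9 + 3*cos(x)/2


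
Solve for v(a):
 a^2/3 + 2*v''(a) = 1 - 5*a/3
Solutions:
 v(a) = C1 + C2*a - a^4/72 - 5*a^3/36 + a^2/4


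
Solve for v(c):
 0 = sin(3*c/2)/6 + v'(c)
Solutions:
 v(c) = C1 + cos(3*c/2)/9


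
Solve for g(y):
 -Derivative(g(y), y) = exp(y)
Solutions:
 g(y) = C1 - exp(y)


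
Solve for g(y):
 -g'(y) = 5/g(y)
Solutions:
 g(y) = -sqrt(C1 - 10*y)
 g(y) = sqrt(C1 - 10*y)


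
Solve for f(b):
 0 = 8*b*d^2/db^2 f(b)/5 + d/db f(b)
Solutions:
 f(b) = C1 + C2*b^(3/8)


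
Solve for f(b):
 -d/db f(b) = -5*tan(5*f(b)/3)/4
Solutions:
 f(b) = -3*asin(C1*exp(25*b/12))/5 + 3*pi/5
 f(b) = 3*asin(C1*exp(25*b/12))/5


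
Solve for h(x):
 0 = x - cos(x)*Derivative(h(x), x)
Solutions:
 h(x) = C1 + Integral(x/cos(x), x)


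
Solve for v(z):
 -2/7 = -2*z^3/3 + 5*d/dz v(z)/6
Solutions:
 v(z) = C1 + z^4/5 - 12*z/35


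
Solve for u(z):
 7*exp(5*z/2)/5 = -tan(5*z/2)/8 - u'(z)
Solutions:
 u(z) = C1 - 14*exp(5*z/2)/25 + log(cos(5*z/2))/20


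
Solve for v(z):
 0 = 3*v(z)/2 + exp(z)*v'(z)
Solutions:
 v(z) = C1*exp(3*exp(-z)/2)


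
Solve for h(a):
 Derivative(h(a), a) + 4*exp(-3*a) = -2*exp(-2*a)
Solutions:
 h(a) = C1 + exp(-2*a) + 4*exp(-3*a)/3


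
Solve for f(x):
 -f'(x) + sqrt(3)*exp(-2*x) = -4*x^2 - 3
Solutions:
 f(x) = C1 + 4*x^3/3 + 3*x - sqrt(3)*exp(-2*x)/2


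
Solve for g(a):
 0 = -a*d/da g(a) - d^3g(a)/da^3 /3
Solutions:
 g(a) = C1 + Integral(C2*airyai(-3^(1/3)*a) + C3*airybi(-3^(1/3)*a), a)


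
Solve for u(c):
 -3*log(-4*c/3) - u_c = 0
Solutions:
 u(c) = C1 - 3*c*log(-c) + 3*c*(-2*log(2) + 1 + log(3))


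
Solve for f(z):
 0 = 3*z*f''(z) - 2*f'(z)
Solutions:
 f(z) = C1 + C2*z^(5/3)


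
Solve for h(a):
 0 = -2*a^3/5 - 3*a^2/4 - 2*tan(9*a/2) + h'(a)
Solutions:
 h(a) = C1 + a^4/10 + a^3/4 - 4*log(cos(9*a/2))/9


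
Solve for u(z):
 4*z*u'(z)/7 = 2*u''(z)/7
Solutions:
 u(z) = C1 + C2*erfi(z)


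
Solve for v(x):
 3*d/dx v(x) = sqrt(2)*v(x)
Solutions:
 v(x) = C1*exp(sqrt(2)*x/3)


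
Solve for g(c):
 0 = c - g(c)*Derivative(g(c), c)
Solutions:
 g(c) = -sqrt(C1 + c^2)
 g(c) = sqrt(C1 + c^2)


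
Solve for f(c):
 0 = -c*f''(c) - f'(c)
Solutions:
 f(c) = C1 + C2*log(c)


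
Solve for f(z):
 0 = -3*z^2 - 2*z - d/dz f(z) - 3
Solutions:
 f(z) = C1 - z^3 - z^2 - 3*z


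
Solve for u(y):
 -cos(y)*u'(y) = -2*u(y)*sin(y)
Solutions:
 u(y) = C1/cos(y)^2


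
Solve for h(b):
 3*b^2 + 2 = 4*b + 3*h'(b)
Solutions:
 h(b) = C1 + b^3/3 - 2*b^2/3 + 2*b/3


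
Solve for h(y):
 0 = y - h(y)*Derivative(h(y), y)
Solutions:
 h(y) = -sqrt(C1 + y^2)
 h(y) = sqrt(C1 + y^2)


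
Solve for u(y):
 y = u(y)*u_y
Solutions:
 u(y) = -sqrt(C1 + y^2)
 u(y) = sqrt(C1 + y^2)


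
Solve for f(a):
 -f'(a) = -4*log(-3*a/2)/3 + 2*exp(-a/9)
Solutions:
 f(a) = C1 + 4*a*log(-a)/3 + 4*a*(-1 - log(2) + log(3))/3 + 18*exp(-a/9)


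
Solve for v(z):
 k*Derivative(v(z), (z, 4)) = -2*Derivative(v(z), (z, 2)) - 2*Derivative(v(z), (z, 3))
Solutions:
 v(z) = C1 + C2*z + C3*exp(z*(sqrt(1 - 2*k) - 1)/k) + C4*exp(-z*(sqrt(1 - 2*k) + 1)/k)


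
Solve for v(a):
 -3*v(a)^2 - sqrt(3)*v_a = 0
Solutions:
 v(a) = 1/(C1 + sqrt(3)*a)


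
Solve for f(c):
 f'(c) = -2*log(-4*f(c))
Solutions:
 Integral(1/(log(-_y) + 2*log(2)), (_y, f(c)))/2 = C1 - c


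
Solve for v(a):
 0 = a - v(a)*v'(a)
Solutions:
 v(a) = -sqrt(C1 + a^2)
 v(a) = sqrt(C1 + a^2)


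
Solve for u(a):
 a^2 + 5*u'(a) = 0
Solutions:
 u(a) = C1 - a^3/15


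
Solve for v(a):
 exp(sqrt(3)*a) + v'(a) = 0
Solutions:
 v(a) = C1 - sqrt(3)*exp(sqrt(3)*a)/3


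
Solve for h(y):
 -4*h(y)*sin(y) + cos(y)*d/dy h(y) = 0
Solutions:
 h(y) = C1/cos(y)^4


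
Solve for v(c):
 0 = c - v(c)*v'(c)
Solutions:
 v(c) = -sqrt(C1 + c^2)
 v(c) = sqrt(C1 + c^2)


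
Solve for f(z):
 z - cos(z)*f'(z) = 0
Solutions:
 f(z) = C1 + Integral(z/cos(z), z)


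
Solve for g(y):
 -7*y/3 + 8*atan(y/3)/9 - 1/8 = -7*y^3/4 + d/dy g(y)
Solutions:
 g(y) = C1 + 7*y^4/16 - 7*y^2/6 + 8*y*atan(y/3)/9 - y/8 - 4*log(y^2 + 9)/3


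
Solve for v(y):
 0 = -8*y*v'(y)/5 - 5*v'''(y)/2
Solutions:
 v(y) = C1 + Integral(C2*airyai(-2*10^(1/3)*y/5) + C3*airybi(-2*10^(1/3)*y/5), y)


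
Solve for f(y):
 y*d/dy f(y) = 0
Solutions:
 f(y) = C1


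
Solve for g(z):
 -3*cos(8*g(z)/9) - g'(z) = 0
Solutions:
 3*z - 9*log(sin(8*g(z)/9) - 1)/16 + 9*log(sin(8*g(z)/9) + 1)/16 = C1


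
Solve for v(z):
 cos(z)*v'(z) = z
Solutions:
 v(z) = C1 + Integral(z/cos(z), z)


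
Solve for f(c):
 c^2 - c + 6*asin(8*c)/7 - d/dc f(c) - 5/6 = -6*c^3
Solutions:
 f(c) = C1 + 3*c^4/2 + c^3/3 - c^2/2 + 6*c*asin(8*c)/7 - 5*c/6 + 3*sqrt(1 - 64*c^2)/28


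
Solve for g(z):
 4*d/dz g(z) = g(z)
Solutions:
 g(z) = C1*exp(z/4)


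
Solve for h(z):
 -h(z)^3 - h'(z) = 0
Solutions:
 h(z) = -sqrt(2)*sqrt(-1/(C1 - z))/2
 h(z) = sqrt(2)*sqrt(-1/(C1 - z))/2


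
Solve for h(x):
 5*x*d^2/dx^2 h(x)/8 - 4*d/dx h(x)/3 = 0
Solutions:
 h(x) = C1 + C2*x^(47/15)


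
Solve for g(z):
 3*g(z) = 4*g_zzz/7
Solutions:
 g(z) = C3*exp(42^(1/3)*z/2) + (C1*sin(14^(1/3)*3^(5/6)*z/4) + C2*cos(14^(1/3)*3^(5/6)*z/4))*exp(-42^(1/3)*z/4)


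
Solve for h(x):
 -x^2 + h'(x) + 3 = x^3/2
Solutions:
 h(x) = C1 + x^4/8 + x^3/3 - 3*x


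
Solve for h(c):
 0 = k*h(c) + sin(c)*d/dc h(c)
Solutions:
 h(c) = C1*exp(k*(-log(cos(c) - 1) + log(cos(c) + 1))/2)


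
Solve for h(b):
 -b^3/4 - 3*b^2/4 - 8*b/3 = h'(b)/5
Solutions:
 h(b) = C1 - 5*b^4/16 - 5*b^3/4 - 20*b^2/3


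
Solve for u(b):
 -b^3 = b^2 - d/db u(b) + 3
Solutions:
 u(b) = C1 + b^4/4 + b^3/3 + 3*b


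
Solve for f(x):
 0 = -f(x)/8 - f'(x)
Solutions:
 f(x) = C1*exp(-x/8)


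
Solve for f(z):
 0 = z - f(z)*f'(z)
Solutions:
 f(z) = -sqrt(C1 + z^2)
 f(z) = sqrt(C1 + z^2)


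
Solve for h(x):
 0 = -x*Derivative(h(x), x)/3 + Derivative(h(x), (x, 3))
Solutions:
 h(x) = C1 + Integral(C2*airyai(3^(2/3)*x/3) + C3*airybi(3^(2/3)*x/3), x)


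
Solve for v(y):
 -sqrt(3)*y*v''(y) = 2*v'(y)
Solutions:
 v(y) = C1 + C2*y^(1 - 2*sqrt(3)/3)


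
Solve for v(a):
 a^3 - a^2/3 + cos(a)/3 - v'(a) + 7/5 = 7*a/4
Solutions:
 v(a) = C1 + a^4/4 - a^3/9 - 7*a^2/8 + 7*a/5 + sin(a)/3


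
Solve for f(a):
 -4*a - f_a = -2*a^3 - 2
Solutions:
 f(a) = C1 + a^4/2 - 2*a^2 + 2*a


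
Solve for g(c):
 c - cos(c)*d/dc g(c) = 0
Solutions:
 g(c) = C1 + Integral(c/cos(c), c)


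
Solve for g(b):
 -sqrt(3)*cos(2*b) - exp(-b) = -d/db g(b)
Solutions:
 g(b) = C1 + sqrt(3)*sin(2*b)/2 - exp(-b)


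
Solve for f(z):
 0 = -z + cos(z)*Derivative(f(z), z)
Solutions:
 f(z) = C1 + Integral(z/cos(z), z)


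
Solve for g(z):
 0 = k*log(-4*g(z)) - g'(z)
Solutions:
 Integral(1/(log(-_y) + 2*log(2)), (_y, g(z))) = C1 + k*z


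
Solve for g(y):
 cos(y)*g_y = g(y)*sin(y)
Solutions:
 g(y) = C1/cos(y)


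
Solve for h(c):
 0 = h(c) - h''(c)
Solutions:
 h(c) = C1*exp(-c) + C2*exp(c)


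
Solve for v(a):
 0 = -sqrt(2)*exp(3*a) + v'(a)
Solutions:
 v(a) = C1 + sqrt(2)*exp(3*a)/3


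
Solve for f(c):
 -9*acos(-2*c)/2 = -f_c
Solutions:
 f(c) = C1 + 9*c*acos(-2*c)/2 + 9*sqrt(1 - 4*c^2)/4


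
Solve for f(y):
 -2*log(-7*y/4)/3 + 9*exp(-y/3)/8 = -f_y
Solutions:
 f(y) = C1 + 2*y*log(-y)/3 + 2*y*(-2*log(2) - 1 + log(7))/3 + 27*exp(-y/3)/8


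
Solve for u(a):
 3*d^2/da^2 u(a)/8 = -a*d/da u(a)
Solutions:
 u(a) = C1 + C2*erf(2*sqrt(3)*a/3)


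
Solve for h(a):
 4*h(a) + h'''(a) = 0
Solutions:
 h(a) = C3*exp(-2^(2/3)*a) + (C1*sin(2^(2/3)*sqrt(3)*a/2) + C2*cos(2^(2/3)*sqrt(3)*a/2))*exp(2^(2/3)*a/2)


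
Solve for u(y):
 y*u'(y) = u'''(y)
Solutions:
 u(y) = C1 + Integral(C2*airyai(y) + C3*airybi(y), y)


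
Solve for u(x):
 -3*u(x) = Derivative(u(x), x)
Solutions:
 u(x) = C1*exp(-3*x)


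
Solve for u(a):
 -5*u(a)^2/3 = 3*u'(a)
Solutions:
 u(a) = 9/(C1 + 5*a)


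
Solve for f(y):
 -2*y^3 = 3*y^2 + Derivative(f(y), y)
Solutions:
 f(y) = C1 - y^4/2 - y^3


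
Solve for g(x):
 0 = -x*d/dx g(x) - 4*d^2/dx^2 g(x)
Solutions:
 g(x) = C1 + C2*erf(sqrt(2)*x/4)


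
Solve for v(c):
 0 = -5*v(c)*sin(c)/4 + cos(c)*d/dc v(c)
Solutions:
 v(c) = C1/cos(c)^(5/4)


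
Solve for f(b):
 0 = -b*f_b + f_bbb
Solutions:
 f(b) = C1 + Integral(C2*airyai(b) + C3*airybi(b), b)


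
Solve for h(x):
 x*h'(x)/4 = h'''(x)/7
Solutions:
 h(x) = C1 + Integral(C2*airyai(14^(1/3)*x/2) + C3*airybi(14^(1/3)*x/2), x)


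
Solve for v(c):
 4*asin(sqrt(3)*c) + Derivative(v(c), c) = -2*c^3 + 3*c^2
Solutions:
 v(c) = C1 - c^4/2 + c^3 - 4*c*asin(sqrt(3)*c) - 4*sqrt(3)*sqrt(1 - 3*c^2)/3


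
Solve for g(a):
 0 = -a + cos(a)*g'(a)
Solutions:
 g(a) = C1 + Integral(a/cos(a), a)


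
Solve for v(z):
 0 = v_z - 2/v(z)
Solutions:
 v(z) = -sqrt(C1 + 4*z)
 v(z) = sqrt(C1 + 4*z)


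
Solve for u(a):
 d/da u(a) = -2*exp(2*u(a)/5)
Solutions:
 u(a) = 5*log(-sqrt(-1/(C1 - 2*a))) - 5*log(2) + 5*log(10)/2
 u(a) = 5*log(-1/(C1 - 2*a))/2 - 5*log(2) + 5*log(10)/2


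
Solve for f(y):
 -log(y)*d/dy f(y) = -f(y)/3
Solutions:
 f(y) = C1*exp(li(y)/3)


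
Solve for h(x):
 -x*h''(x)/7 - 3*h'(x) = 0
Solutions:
 h(x) = C1 + C2/x^20


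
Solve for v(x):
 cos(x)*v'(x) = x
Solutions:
 v(x) = C1 + Integral(x/cos(x), x)


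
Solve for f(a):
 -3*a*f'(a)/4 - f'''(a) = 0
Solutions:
 f(a) = C1 + Integral(C2*airyai(-6^(1/3)*a/2) + C3*airybi(-6^(1/3)*a/2), a)


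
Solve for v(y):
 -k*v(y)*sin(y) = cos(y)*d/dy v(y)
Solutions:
 v(y) = C1*exp(k*log(cos(y)))


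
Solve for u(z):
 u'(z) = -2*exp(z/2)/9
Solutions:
 u(z) = C1 - 4*exp(z/2)/9


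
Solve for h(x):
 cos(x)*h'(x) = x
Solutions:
 h(x) = C1 + Integral(x/cos(x), x)


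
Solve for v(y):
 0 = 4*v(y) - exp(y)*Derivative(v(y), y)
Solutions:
 v(y) = C1*exp(-4*exp(-y))


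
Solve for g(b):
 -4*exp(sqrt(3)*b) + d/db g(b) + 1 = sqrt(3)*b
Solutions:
 g(b) = C1 + sqrt(3)*b^2/2 - b + 4*sqrt(3)*exp(sqrt(3)*b)/3


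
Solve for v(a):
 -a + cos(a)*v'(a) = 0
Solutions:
 v(a) = C1 + Integral(a/cos(a), a)


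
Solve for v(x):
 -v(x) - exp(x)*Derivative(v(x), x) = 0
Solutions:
 v(x) = C1*exp(exp(-x))


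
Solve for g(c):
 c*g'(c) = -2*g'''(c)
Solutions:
 g(c) = C1 + Integral(C2*airyai(-2^(2/3)*c/2) + C3*airybi(-2^(2/3)*c/2), c)


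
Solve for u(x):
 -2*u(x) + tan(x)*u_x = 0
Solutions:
 u(x) = C1*sin(x)^2


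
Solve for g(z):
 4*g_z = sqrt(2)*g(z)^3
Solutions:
 g(z) = -sqrt(2)*sqrt(-1/(C1 + sqrt(2)*z))
 g(z) = sqrt(2)*sqrt(-1/(C1 + sqrt(2)*z))


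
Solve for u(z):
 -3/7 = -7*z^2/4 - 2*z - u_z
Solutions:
 u(z) = C1 - 7*z^3/12 - z^2 + 3*z/7


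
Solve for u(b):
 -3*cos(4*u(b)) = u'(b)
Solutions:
 u(b) = -asin((C1 + exp(24*b))/(C1 - exp(24*b)))/4 + pi/4
 u(b) = asin((C1 + exp(24*b))/(C1 - exp(24*b)))/4


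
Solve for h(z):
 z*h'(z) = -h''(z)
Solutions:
 h(z) = C1 + C2*erf(sqrt(2)*z/2)


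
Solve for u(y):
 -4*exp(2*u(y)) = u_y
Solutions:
 u(y) = log(-sqrt(-1/(C1 - 4*y))) - log(2)/2
 u(y) = log(-1/(C1 - 4*y))/2 - log(2)/2


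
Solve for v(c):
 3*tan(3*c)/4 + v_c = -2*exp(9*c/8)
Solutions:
 v(c) = C1 - 16*exp(9*c/8)/9 + log(cos(3*c))/4


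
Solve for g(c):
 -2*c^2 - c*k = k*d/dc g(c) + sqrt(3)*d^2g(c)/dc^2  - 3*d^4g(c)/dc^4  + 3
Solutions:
 g(c) = C1 + C2*exp(-2^(1/3)*c*(2^(1/3)*(-9*k + sqrt(3)*sqrt(27*k^2 - 4*sqrt(3)))^(1/3) + 2*sqrt(3)/(-9*k + sqrt(3)*sqrt(27*k^2 - 4*sqrt(3)))^(1/3))/6) + C3*exp(2^(1/3)*c*(2^(1/3)*(-9*k + sqrt(3)*sqrt(27*k^2 - 4*sqrt(3)))^(1/3) - 2^(1/3)*sqrt(3)*I*(-9*k + sqrt(3)*sqrt(27*k^2 - 4*sqrt(3)))^(1/3) - 8*sqrt(3)/((-1 + sqrt(3)*I)*(-9*k + sqrt(3)*sqrt(27*k^2 - 4*sqrt(3)))^(1/3)))/12) + C4*exp(2^(1/3)*c*(2^(1/3)*(-9*k + sqrt(3)*sqrt(27*k^2 - 4*sqrt(3)))^(1/3) + 2^(1/3)*sqrt(3)*I*(-9*k + sqrt(3)*sqrt(27*k^2 - 4*sqrt(3)))^(1/3) + 8*sqrt(3)/((1 + sqrt(3)*I)*(-9*k + sqrt(3)*sqrt(27*k^2 - 4*sqrt(3)))^(1/3)))/12) - 2*c^3/(3*k) - c^2/2 + 2*sqrt(3)*c^2/k^2 - 3*c/k + sqrt(3)*c/k - 12*c/k^3


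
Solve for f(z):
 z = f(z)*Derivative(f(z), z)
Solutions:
 f(z) = -sqrt(C1 + z^2)
 f(z) = sqrt(C1 + z^2)


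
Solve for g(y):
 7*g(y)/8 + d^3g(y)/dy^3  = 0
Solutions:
 g(y) = C3*exp(-7^(1/3)*y/2) + (C1*sin(sqrt(3)*7^(1/3)*y/4) + C2*cos(sqrt(3)*7^(1/3)*y/4))*exp(7^(1/3)*y/4)


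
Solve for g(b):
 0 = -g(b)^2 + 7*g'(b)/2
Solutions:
 g(b) = -7/(C1 + 2*b)


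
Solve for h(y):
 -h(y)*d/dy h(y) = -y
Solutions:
 h(y) = -sqrt(C1 + y^2)
 h(y) = sqrt(C1 + y^2)


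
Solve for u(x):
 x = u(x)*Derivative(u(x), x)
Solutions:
 u(x) = -sqrt(C1 + x^2)
 u(x) = sqrt(C1 + x^2)


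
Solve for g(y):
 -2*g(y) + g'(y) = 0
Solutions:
 g(y) = C1*exp(2*y)


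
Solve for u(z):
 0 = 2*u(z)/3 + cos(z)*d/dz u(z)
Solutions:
 u(z) = C1*(sin(z) - 1)^(1/3)/(sin(z) + 1)^(1/3)


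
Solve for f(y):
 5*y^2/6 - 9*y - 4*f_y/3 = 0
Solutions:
 f(y) = C1 + 5*y^3/24 - 27*y^2/8


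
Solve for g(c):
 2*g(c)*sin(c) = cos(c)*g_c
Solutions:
 g(c) = C1/cos(c)^2


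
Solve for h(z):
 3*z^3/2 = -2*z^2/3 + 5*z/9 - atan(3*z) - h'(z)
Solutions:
 h(z) = C1 - 3*z^4/8 - 2*z^3/9 + 5*z^2/18 - z*atan(3*z) + log(9*z^2 + 1)/6


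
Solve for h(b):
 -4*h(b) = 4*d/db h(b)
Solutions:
 h(b) = C1*exp(-b)


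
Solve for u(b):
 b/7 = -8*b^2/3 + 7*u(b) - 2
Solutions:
 u(b) = 8*b^2/21 + b/49 + 2/7


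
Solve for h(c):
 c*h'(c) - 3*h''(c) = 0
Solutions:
 h(c) = C1 + C2*erfi(sqrt(6)*c/6)


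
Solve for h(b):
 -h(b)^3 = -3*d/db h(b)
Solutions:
 h(b) = -sqrt(6)*sqrt(-1/(C1 + b))/2
 h(b) = sqrt(6)*sqrt(-1/(C1 + b))/2


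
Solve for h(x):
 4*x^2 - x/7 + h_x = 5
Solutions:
 h(x) = C1 - 4*x^3/3 + x^2/14 + 5*x


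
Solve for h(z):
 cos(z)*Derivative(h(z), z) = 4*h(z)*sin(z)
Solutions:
 h(z) = C1/cos(z)^4


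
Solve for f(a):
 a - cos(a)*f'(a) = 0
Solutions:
 f(a) = C1 + Integral(a/cos(a), a)


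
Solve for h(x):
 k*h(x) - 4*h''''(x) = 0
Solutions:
 h(x) = C1*exp(-sqrt(2)*k^(1/4)*x/2) + C2*exp(sqrt(2)*k^(1/4)*x/2) + C3*exp(-sqrt(2)*I*k^(1/4)*x/2) + C4*exp(sqrt(2)*I*k^(1/4)*x/2)


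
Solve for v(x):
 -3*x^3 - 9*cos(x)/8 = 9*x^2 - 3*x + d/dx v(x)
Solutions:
 v(x) = C1 - 3*x^4/4 - 3*x^3 + 3*x^2/2 - 9*sin(x)/8


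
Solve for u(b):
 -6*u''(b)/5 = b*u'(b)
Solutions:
 u(b) = C1 + C2*erf(sqrt(15)*b/6)


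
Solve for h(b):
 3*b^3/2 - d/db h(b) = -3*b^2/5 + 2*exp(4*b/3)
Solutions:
 h(b) = C1 + 3*b^4/8 + b^3/5 - 3*exp(4*b/3)/2


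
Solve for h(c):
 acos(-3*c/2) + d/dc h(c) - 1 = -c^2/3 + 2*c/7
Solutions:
 h(c) = C1 - c^3/9 + c^2/7 - c*acos(-3*c/2) + c - sqrt(4 - 9*c^2)/3


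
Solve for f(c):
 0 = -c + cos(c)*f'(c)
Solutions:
 f(c) = C1 + Integral(c/cos(c), c)


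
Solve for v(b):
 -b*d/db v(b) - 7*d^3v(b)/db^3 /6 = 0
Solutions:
 v(b) = C1 + Integral(C2*airyai(-6^(1/3)*7^(2/3)*b/7) + C3*airybi(-6^(1/3)*7^(2/3)*b/7), b)


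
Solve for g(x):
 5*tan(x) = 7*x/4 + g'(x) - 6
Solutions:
 g(x) = C1 - 7*x^2/8 + 6*x - 5*log(cos(x))


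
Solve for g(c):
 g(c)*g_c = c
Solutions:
 g(c) = -sqrt(C1 + c^2)
 g(c) = sqrt(C1 + c^2)


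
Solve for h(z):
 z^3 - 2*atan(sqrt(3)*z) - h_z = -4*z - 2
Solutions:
 h(z) = C1 + z^4/4 + 2*z^2 - 2*z*atan(sqrt(3)*z) + 2*z + sqrt(3)*log(3*z^2 + 1)/3


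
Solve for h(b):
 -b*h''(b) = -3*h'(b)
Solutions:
 h(b) = C1 + C2*b^4


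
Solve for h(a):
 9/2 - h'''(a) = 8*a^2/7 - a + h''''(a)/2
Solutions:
 h(a) = C1 + C2*a + C3*a^2 + C4*exp(-2*a) - 2*a^5/105 + 5*a^4/56 + 4*a^3/7


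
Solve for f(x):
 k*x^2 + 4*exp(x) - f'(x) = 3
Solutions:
 f(x) = C1 + k*x^3/3 - 3*x + 4*exp(x)


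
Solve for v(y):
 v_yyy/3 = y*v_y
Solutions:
 v(y) = C1 + Integral(C2*airyai(3^(1/3)*y) + C3*airybi(3^(1/3)*y), y)


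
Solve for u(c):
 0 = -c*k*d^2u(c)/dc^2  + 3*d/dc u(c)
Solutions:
 u(c) = C1 + c^(((re(k) + 3)*re(k) + im(k)^2)/(re(k)^2 + im(k)^2))*(C2*sin(3*log(c)*Abs(im(k))/(re(k)^2 + im(k)^2)) + C3*cos(3*log(c)*im(k)/(re(k)^2 + im(k)^2)))


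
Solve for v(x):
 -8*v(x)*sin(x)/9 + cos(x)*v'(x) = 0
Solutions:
 v(x) = C1/cos(x)^(8/9)


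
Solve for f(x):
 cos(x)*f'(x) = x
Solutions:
 f(x) = C1 + Integral(x/cos(x), x)


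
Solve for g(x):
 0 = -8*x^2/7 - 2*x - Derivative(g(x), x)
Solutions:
 g(x) = C1 - 8*x^3/21 - x^2


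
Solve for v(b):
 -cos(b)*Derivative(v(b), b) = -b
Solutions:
 v(b) = C1 + Integral(b/cos(b), b)


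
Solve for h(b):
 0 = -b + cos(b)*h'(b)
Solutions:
 h(b) = C1 + Integral(b/cos(b), b)


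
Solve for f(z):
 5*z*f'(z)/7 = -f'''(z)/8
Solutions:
 f(z) = C1 + Integral(C2*airyai(-2*5^(1/3)*7^(2/3)*z/7) + C3*airybi(-2*5^(1/3)*7^(2/3)*z/7), z)


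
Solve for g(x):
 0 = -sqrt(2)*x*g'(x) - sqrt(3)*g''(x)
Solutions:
 g(x) = C1 + C2*erf(6^(3/4)*x/6)


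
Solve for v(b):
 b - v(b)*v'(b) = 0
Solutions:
 v(b) = -sqrt(C1 + b^2)
 v(b) = sqrt(C1 + b^2)


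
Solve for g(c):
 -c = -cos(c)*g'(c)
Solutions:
 g(c) = C1 + Integral(c/cos(c), c)


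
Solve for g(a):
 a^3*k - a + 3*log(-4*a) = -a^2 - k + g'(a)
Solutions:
 g(a) = C1 + a^4*k/4 + a^3/3 - a^2/2 + a*(k - 3 + 6*log(2)) + 3*a*log(-a)


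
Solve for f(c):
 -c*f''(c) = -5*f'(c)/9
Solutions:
 f(c) = C1 + C2*c^(14/9)


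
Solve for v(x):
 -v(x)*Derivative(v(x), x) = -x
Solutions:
 v(x) = -sqrt(C1 + x^2)
 v(x) = sqrt(C1 + x^2)


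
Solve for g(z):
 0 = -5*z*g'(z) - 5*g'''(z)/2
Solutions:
 g(z) = C1 + Integral(C2*airyai(-2^(1/3)*z) + C3*airybi(-2^(1/3)*z), z)


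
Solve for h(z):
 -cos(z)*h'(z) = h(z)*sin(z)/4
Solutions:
 h(z) = C1*cos(z)^(1/4)


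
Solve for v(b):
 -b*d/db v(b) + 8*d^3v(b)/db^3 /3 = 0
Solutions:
 v(b) = C1 + Integral(C2*airyai(3^(1/3)*b/2) + C3*airybi(3^(1/3)*b/2), b)


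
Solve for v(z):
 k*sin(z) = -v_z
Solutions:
 v(z) = C1 + k*cos(z)


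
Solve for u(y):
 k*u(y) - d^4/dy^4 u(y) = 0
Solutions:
 u(y) = C1*exp(-k^(1/4)*y) + C2*exp(k^(1/4)*y) + C3*exp(-I*k^(1/4)*y) + C4*exp(I*k^(1/4)*y)


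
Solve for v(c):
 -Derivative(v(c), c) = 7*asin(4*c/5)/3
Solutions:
 v(c) = C1 - 7*c*asin(4*c/5)/3 - 7*sqrt(25 - 16*c^2)/12


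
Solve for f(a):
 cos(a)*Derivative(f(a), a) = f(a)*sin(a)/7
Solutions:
 f(a) = C1/cos(a)^(1/7)


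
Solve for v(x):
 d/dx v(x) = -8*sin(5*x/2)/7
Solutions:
 v(x) = C1 + 16*cos(5*x/2)/35


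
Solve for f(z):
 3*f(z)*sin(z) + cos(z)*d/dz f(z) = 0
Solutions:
 f(z) = C1*cos(z)^3


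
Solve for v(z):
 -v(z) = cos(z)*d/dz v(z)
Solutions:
 v(z) = C1*sqrt(sin(z) - 1)/sqrt(sin(z) + 1)
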